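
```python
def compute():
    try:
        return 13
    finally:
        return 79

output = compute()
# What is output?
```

Step-by-step execution trace:
1. `compute()` enters try: `return 13` sets pending return value 13.
2. Before returning, `finally: return 79` runs and overrides the pending return.
3. compute() returns 79 → output = 79.
Result: 79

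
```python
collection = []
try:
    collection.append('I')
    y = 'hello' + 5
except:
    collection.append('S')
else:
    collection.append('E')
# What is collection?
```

Step-by-step execution trace:
1. try: `collection.append('I')` → collection = ['I'].
2. `y = 'hello' + 5` raises TypeError.
3. bare `except` matches → `collection.append('S')` → collection = ['I', 'S'].
4. `else` is skipped (an exception was raised).
Result: ['I', 'S']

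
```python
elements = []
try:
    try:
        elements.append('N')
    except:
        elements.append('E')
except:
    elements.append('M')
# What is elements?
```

Step-by-step execution trace:
1. Inner try: `elements.append('N')` → elements = ['N']. No exception raised.
2. Inner `except` is skipped.
3. Inner try completes normally; outer `except` is skipped.
Result: ['N']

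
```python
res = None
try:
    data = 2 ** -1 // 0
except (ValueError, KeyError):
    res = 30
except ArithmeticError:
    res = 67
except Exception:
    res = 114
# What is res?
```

Step-by-step execution trace:
1. `data = 2 ** -1 // 0` raises ZeroDivisionError.
2. `except (ValueError, KeyError)` does not match ZeroDivisionError; skipped.
3. `except ArithmeticError` matches (ZeroDivisionError is a subclass of ArithmeticError) → res = 67.
4. `except Exception` is not reached.
Result: 67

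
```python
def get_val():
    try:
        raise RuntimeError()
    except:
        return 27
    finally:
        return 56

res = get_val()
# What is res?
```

Step-by-step execution trace:
1. `get_val()` enters try: `raise RuntimeError()` raises RuntimeError.
2. bare `except` matches → `return 27` sets pending return value 27.
3. Before returning, `finally: return 56` runs and overrides the pending return.
4. get_val() returns 56 → res = 56.
Result: 56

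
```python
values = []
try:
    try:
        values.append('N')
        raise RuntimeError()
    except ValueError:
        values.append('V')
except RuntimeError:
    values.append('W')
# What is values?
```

Step-by-step execution trace:
1. Inner try: `values.append('N')` → values = ['N'].
2. `raise RuntimeError()` raises RuntimeError.
3. Inner `except ValueError` does not match RuntimeError; exception propagates to outer try.
4. Outer `except RuntimeError` matches → `values.append('W')` → values = ['N', 'W'].
Result: ['N', 'W']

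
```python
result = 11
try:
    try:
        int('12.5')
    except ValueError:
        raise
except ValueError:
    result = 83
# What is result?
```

Step-by-step execution trace:
1. Inner try: `int('12.5')` raises ValueError.
2. Inner `except ValueError` matches; bare `raise` re-raises the same ValueError.
3. Outer `except ValueError` matches → result = 83.
Result: 83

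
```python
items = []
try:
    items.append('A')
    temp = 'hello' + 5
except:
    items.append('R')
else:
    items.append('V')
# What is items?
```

Step-by-step execution trace:
1. try: `items.append('A')` → items = ['A'].
2. `temp = 'hello' + 5` raises TypeError.
3. bare `except` matches → `items.append('R')` → items = ['A', 'R'].
4. `else` is skipped (an exception was raised).
Result: ['A', 'R']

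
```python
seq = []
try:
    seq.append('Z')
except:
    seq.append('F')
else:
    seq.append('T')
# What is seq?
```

Step-by-step execution trace:
1. try: `seq.append('Z')` → seq = ['Z']. No exception raised.
2. `except` is skipped.
3. `else` runs (try completed without exception): `seq.append('T')` → seq = ['Z', 'T'].
Result: ['Z', 'T']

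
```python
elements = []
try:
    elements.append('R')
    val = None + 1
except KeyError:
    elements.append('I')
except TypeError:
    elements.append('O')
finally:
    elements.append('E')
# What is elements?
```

Step-by-step execution trace:
1. try: `elements.append('R')` → elements = ['R'].
2. `val = None + 1` raises TypeError.
3. `except KeyError` does not match TypeError; skipped.
4. `except TypeError` matches → `elements.append('O')` → elements = ['R', 'O'].
5. finally always runs: `elements.append('E')` → elements = ['R', 'O', 'E'].
Result: ['R', 'O', 'E']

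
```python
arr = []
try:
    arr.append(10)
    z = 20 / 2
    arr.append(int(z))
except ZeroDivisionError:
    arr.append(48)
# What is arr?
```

Step-by-step execution trace:
1. try: `arr.append(10)` → arr = [10].
2. `z = 20 / 2` → z = 10.0. No exception raised.
3. `arr.append(int(z))` → arr = [10, 10].
4. `except ZeroDivisionError` is skipped (no exception was raised).
Result: [10, 10]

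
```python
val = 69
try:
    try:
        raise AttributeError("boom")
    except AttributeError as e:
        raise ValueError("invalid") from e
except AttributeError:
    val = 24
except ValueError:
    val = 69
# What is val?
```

Step-by-step execution trace:
1. Inner try raises AttributeError; inner `except AttributeError as e` catches it.
2. `raise ValueError(...) from e` raises ValueError (AttributeError is attached as __cause__, but only ValueError is active).
3. Outer `except AttributeError` does not match ValueError; skipped.
4. Outer `except ValueError` matches → val = 69.
Result: 69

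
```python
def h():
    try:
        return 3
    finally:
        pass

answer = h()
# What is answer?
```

Step-by-step execution trace:
1. `h()` enters try: `return 3` sets pending return value 3.
2. Before returning, `finally: pass` runs (no effect).
3. h() returns 3 → answer = 3.
Result: 3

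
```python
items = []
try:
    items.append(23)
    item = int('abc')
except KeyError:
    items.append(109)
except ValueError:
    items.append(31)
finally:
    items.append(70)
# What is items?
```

Step-by-step execution trace:
1. try: `items.append(23)` → items = [23].
2. `item = int('abc')` raises ValueError.
3. `except KeyError` does not match ValueError; skipped.
4. `except ValueError` matches → `items.append(31)` → items = [23, 31].
5. finally always runs: `items.append(70)` → items = [23, 31, 70].
Result: [23, 31, 70]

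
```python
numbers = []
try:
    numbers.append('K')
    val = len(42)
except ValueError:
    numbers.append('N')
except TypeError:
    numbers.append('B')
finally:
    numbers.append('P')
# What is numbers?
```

Step-by-step execution trace:
1. try: `numbers.append('K')` → numbers = ['K'].
2. `val = len(42)` raises TypeError.
3. `except ValueError` does not match TypeError; skipped.
4. `except TypeError` matches → `numbers.append('B')` → numbers = ['K', 'B'].
5. finally always runs: `numbers.append('P')` → numbers = ['K', 'B', 'P'].
Result: ['K', 'B', 'P']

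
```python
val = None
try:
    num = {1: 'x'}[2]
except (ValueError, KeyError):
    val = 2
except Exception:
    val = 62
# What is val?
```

Step-by-step execution trace:
1. `num = {1: 'x'}[2]` raises KeyError.
2. `except (ValueError, KeyError)` matches (KeyError is in the tuple) → val = 2.
3. `except Exception` is not reached.
Result: 2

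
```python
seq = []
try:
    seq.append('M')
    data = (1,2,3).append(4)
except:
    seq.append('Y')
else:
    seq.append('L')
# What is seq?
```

Step-by-step execution trace:
1. try: `seq.append('M')` → seq = ['M'].
2. `data = (1,2,3).append(4)` raises AttributeError.
3. bare `except` matches → `seq.append('Y')` → seq = ['M', 'Y'].
4. `else` is skipped (an exception was raised).
Result: ['M', 'Y']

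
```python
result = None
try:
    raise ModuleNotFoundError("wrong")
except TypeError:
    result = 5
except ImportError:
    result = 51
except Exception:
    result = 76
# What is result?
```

Step-by-step execution trace:
1. `raise ModuleNotFoundError(...)` raises ModuleNotFoundError.
2. `except TypeError` does not match (ModuleNotFoundError is not a subclass of TypeError); skipped.
3. `except ImportError` matches (ModuleNotFoundError is a subclass of ImportError) → result = 51.
4. `except Exception` is not reached.
Result: 51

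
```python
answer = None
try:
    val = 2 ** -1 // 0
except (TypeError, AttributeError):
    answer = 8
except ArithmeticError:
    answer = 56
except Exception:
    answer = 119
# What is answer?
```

Step-by-step execution trace:
1. `val = 2 ** -1 // 0` raises ZeroDivisionError.
2. `except (TypeError, AttributeError)` does not match ZeroDivisionError; skipped.
3. `except ArithmeticError` matches (ZeroDivisionError is a subclass of ArithmeticError) → answer = 56.
4. `except Exception` is not reached.
Result: 56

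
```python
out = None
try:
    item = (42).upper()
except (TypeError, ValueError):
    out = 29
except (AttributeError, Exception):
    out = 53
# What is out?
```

Step-by-step execution trace:
1. `item = (42).upper()` raises AttributeError.
2. `except (TypeError, ValueError)` does not match AttributeError; skipped.
3. `except (AttributeError, Exception)` matches (AttributeError is in the tuple) → out = 53.
Result: 53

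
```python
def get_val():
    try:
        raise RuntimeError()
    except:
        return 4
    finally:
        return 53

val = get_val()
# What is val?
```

Step-by-step execution trace:
1. `get_val()` enters try: `raise RuntimeError()` raises RuntimeError.
2. bare `except` matches → `return 4` sets pending return value 4.
3. Before returning, `finally: return 53` runs and overrides the pending return.
4. get_val() returns 53 → val = 53.
Result: 53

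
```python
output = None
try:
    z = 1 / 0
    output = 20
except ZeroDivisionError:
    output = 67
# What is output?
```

Step-by-step execution trace:
1. `z = 1 / 0` raises ZeroDivisionError.
2. `output = 20` is not reached.
3. `except ZeroDivisionError` matches → output = 67.
Result: 67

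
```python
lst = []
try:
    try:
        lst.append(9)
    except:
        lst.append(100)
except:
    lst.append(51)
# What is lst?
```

Step-by-step execution trace:
1. Inner try: `lst.append(9)` → lst = [9]. No exception raised.
2. Inner `except` is skipped.
3. Inner try completes normally; outer `except` is skipped.
Result: [9]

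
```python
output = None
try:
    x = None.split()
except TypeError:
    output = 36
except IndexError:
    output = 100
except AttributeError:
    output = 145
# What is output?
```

Step-by-step execution trace:
1. `x = None.split()` raises AttributeError.
2. `except TypeError` does not match AttributeError; skipped.
3. `except IndexError` does not match AttributeError; skipped.
4. `except AttributeError` matches → output = 145.
Result: 145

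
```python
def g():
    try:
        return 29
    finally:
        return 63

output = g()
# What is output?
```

Step-by-step execution trace:
1. `g()` enters try: `return 29` sets pending return value 29.
2. Before returning, `finally: return 63` runs and overrides the pending return.
3. g() returns 63 → output = 63.
Result: 63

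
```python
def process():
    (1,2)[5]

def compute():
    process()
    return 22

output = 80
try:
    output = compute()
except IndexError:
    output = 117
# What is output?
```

Step-by-step execution trace:
1. output starts at 80.
2. try: `compute()` calls `process()`.
3. `process()` evaluates `(1,2)[5]`, which raises IndexError; it propagates through compute (uncaught).
4. `return 22` in compute is not reached; the assignment to output does not complete.
5. `except IndexError` matches → output = 117.
Result: 117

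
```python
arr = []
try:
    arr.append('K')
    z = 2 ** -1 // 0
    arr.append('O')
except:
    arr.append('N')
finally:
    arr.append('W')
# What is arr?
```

Step-by-step execution trace:
1. try: `arr.append('K')` → arr = ['K'].
2. `z = 2 ** -1 // 0` raises ZeroDivisionError; `arr.append('O')` is not reached.
3. bare `except` matches → `arr.append('N')` → arr = ['K', 'N'].
4. finally always runs: `arr.append('W')` → arr = ['K', 'N', 'W'].
Result: ['K', 'N', 'W']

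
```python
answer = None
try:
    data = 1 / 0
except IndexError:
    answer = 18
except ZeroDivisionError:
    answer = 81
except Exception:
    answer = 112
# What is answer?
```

Step-by-step execution trace:
1. `data = 1 / 0` raises ZeroDivisionError.
2. `except IndexError` does not match ZeroDivisionError; skipped.
3. `except ZeroDivisionError` matches → answer = 81.
4. Remaining except clauses are skipped.
Result: 81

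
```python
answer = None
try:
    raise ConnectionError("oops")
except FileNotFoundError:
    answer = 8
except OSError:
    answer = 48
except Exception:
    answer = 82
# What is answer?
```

Step-by-step execution trace:
1. `raise ConnectionError(...)` raises ConnectionError.
2. `except FileNotFoundError` does not match (ConnectionError is not a subclass of FileNotFoundError); skipped.
3. `except OSError` matches (ConnectionError is a subclass of OSError) → answer = 48.
4. `except Exception` is not reached.
Result: 48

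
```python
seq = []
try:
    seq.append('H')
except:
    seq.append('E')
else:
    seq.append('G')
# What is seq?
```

Step-by-step execution trace:
1. try: `seq.append('H')` → seq = ['H']. No exception raised.
2. `except` is skipped.
3. `else` runs (try completed without exception): `seq.append('G')` → seq = ['H', 'G'].
Result: ['H', 'G']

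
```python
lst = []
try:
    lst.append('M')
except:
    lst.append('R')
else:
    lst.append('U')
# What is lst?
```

Step-by-step execution trace:
1. try: `lst.append('M')` → lst = ['M']. No exception raised.
2. `except` is skipped.
3. `else` runs (try completed without exception): `lst.append('U')` → lst = ['M', 'U'].
Result: ['M', 'U']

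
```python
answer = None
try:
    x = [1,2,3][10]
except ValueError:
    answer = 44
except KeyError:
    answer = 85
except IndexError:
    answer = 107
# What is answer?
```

Step-by-step execution trace:
1. `x = [1,2,3][10]` raises IndexError.
2. `except ValueError` does not match IndexError; skipped.
3. `except KeyError` does not match IndexError; skipped.
4. `except IndexError` matches → answer = 107.
Result: 107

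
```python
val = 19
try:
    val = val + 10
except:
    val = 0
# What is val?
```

Step-by-step execution trace:
1. val starts at 19.
2. try: `val = val + 10` → val = 29. No exception raised.
3. `except` is skipped.
Result: 29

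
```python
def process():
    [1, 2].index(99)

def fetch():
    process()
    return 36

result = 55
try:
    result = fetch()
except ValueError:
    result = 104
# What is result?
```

Step-by-step execution trace:
1. result starts at 55.
2. try: `fetch()` calls `process()`.
3. `process()` evaluates `[1, 2].index(99)`, which raises ValueError; it propagates through fetch (uncaught).
4. `return 36` in fetch is not reached; the assignment to result does not complete.
5. `except ValueError` matches → result = 104.
Result: 104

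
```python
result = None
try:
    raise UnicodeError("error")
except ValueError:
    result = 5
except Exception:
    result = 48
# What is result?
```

Step-by-step execution trace:
1. `raise UnicodeError(...)` raises UnicodeError.
2. `except ValueError` matches (UnicodeError is a subclass of ValueError) → result = 5.
3. `except Exception` is not reached.
Result: 5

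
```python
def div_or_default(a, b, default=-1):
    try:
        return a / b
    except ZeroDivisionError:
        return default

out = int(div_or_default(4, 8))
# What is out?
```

Step-by-step execution trace:
1. `div_or_default(4, 8)` enters try: `return 4 / 8` → returns 0.5. No exception raised.
2. `except ZeroDivisionError` is skipped.
3. `int(0.5)` → 0 → out = 0.
Result: 0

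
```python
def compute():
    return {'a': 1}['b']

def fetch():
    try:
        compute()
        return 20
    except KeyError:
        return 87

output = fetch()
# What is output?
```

Step-by-step execution trace:
1. `fetch()` calls `compute()`.
2. `compute()` evaluates `{'a': 1}['b']`, which raises KeyError; it propagates to the caller.
3. `return 20` is not reached.
4. `except KeyError` in fetch matches → returns 87.
5. output = 87.
Result: 87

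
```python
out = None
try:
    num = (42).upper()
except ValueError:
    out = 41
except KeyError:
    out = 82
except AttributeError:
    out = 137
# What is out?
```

Step-by-step execution trace:
1. `num = (42).upper()` raises AttributeError.
2. `except ValueError` does not match AttributeError; skipped.
3. `except KeyError` does not match AttributeError; skipped.
4. `except AttributeError` matches → out = 137.
Result: 137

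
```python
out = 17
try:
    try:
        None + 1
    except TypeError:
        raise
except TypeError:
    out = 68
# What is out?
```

Step-by-step execution trace:
1. Inner try: `None + 1` raises TypeError.
2. Inner `except TypeError` matches; bare `raise` re-raises the same TypeError.
3. Outer `except TypeError` matches → out = 68.
Result: 68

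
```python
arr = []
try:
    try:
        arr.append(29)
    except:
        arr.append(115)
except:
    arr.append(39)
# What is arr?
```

Step-by-step execution trace:
1. Inner try: `arr.append(29)` → arr = [29]. No exception raised.
2. Inner `except` is skipped.
3. Inner try completes normally; outer `except` is skipped.
Result: [29]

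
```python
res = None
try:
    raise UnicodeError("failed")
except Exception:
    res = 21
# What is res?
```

Step-by-step execution trace:
1. `raise UnicodeError(...)` raises UnicodeError.
2. `except Exception` matches (UnicodeError is a subclass of Exception) → res = 21.
Result: 21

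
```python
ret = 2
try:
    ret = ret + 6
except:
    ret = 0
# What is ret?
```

Step-by-step execution trace:
1. ret starts at 2.
2. try: `ret = ret + 6` → ret = 8. No exception raised.
3. `except` is skipped.
Result: 8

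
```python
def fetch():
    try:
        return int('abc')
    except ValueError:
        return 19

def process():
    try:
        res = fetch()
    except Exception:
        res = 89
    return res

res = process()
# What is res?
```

Step-by-step execution trace:
1. `process()` calls `fetch()`.
2. In fetch: `int('abc')` raises ValueError; `except ValueError` catches it → returns 19.
3. In process: `res = fetch()` → res = 19. No exception reaches process.
4. `except Exception` is skipped; process returns 19.
5. res = 19.
Result: 19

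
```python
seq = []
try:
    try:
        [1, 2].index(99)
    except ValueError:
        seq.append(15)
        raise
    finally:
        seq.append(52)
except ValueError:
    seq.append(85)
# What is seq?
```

Step-by-step execution trace:
1. Inner try: `[1, 2].index(99)` raises ValueError.
2. Inner `except ValueError` matches → `seq.append(15)` → seq = [15].
3. bare `raise` re-raises ValueError.
4. Inner `finally` runs during unwinding: `seq.append(52)` → seq = [15, 52].
5. Outer `except ValueError` matches → `seq.append(85)` → seq = [15, 52, 85].
Result: [15, 52, 85]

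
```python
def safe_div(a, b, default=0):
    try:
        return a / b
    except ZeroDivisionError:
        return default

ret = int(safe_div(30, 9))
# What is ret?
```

Step-by-step execution trace:
1. `safe_div(30, 9)` enters try: `return 30 / 9` → returns 3.3333333333333335. No exception raised.
2. `except ZeroDivisionError` is skipped.
3. `int(3.3333333333333335)` → 3 → ret = 3.
Result: 3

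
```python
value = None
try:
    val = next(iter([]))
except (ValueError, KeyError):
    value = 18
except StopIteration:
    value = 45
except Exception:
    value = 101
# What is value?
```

Step-by-step execution trace:
1. `val = next(iter([]))` raises StopIteration.
2. `except (ValueError, KeyError)` does not match StopIteration; skipped.
3. `except StopIteration` matches (exact type match) → value = 45.
4. `except Exception` is not reached.
Result: 45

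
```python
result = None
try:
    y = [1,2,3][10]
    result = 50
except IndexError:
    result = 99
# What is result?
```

Step-by-step execution trace:
1. `y = [1,2,3][10]` raises IndexError.
2. `result = 50` is not reached.
3. `except IndexError` matches → result = 99.
Result: 99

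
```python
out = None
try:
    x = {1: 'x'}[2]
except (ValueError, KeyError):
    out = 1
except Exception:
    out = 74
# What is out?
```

Step-by-step execution trace:
1. `x = {1: 'x'}[2]` raises KeyError.
2. `except (ValueError, KeyError)` matches (KeyError is in the tuple) → out = 1.
3. `except Exception` is not reached.
Result: 1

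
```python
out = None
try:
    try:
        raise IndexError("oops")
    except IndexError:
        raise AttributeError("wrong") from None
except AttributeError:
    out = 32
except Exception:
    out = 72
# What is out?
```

Step-by-step execution trace:
1. Inner try raises IndexError; inner `except IndexError` catches it.
2. `raise AttributeError(...) from None` raises AttributeError (from None suppresses __context__, but the active exception is still AttributeError).
3. Outer `except AttributeError` matches → out = 32.
4. `except Exception` is not reached.
Result: 32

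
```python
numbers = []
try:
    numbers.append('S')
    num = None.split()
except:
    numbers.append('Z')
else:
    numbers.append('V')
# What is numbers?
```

Step-by-step execution trace:
1. try: `numbers.append('S')` → numbers = ['S'].
2. `num = None.split()` raises AttributeError.
3. bare `except` matches → `numbers.append('Z')` → numbers = ['S', 'Z'].
4. `else` is skipped (an exception was raised).
Result: ['S', 'Z']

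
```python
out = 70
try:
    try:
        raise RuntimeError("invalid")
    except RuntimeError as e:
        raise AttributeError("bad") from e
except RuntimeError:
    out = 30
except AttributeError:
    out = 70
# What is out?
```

Step-by-step execution trace:
1. Inner try raises RuntimeError; inner `except RuntimeError as e` catches it.
2. `raise AttributeError(...) from e` raises AttributeError (RuntimeError is attached as __cause__, but only AttributeError is active).
3. Outer `except RuntimeError` does not match AttributeError; skipped.
4. Outer `except AttributeError` matches → out = 70.
Result: 70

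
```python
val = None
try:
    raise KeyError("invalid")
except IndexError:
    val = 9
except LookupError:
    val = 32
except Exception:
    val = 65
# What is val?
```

Step-by-step execution trace:
1. `raise KeyError(...)` raises KeyError.
2. `except IndexError` does not match (KeyError is not a subclass of IndexError); skipped.
3. `except LookupError` matches (KeyError is a subclass of LookupError) → val = 32.
4. `except Exception` is not reached.
Result: 32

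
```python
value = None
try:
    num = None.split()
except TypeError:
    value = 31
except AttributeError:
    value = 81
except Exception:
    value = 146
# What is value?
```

Step-by-step execution trace:
1. `num = None.split()` raises AttributeError.
2. `except TypeError` does not match AttributeError; skipped.
3. `except AttributeError` matches → value = 81.
4. Remaining except clauses are skipped.
Result: 81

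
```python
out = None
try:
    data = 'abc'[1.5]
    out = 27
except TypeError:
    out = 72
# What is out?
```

Step-by-step execution trace:
1. `data = 'abc'[1.5]` raises TypeError.
2. `out = 27` is not reached.
3. `except TypeError` matches → out = 72.
Result: 72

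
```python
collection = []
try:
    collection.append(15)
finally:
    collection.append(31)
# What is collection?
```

Step-by-step execution trace:
1. try: `collection.append(15)` → collection = [15].
2. The try body completes without raising.
3. finally always runs: `collection.append(31)` → collection = [15, 31].
Result: [15, 31]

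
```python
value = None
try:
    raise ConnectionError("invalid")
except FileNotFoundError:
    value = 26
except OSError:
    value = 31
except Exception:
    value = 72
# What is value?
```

Step-by-step execution trace:
1. `raise ConnectionError(...)` raises ConnectionError.
2. `except FileNotFoundError` does not match (ConnectionError is not a subclass of FileNotFoundError); skipped.
3. `except OSError` matches (ConnectionError is a subclass of OSError) → value = 31.
4. `except Exception` is not reached.
Result: 31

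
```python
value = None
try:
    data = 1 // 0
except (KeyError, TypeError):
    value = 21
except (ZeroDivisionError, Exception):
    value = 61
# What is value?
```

Step-by-step execution trace:
1. `data = 1 // 0` raises ZeroDivisionError.
2. `except (KeyError, TypeError)` does not match ZeroDivisionError; skipped.
3. `except (ZeroDivisionError, Exception)` matches (ZeroDivisionError is in the tuple) → value = 61.
Result: 61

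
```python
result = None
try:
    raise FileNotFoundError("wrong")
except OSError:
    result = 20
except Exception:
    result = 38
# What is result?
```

Step-by-step execution trace:
1. `raise FileNotFoundError(...)` raises FileNotFoundError.
2. `except OSError` matches (FileNotFoundError is a subclass of OSError) → result = 20.
3. `except Exception` is not reached.
Result: 20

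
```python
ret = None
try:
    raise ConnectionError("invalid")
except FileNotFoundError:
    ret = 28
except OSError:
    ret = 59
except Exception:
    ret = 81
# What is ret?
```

Step-by-step execution trace:
1. `raise ConnectionError(...)` raises ConnectionError.
2. `except FileNotFoundError` does not match (ConnectionError is not a subclass of FileNotFoundError); skipped.
3. `except OSError` matches (ConnectionError is a subclass of OSError) → ret = 59.
4. `except Exception` is not reached.
Result: 59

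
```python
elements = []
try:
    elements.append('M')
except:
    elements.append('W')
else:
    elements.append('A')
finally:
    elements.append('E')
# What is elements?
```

Step-by-step execution trace:
1. try: `elements.append('M')` → elements = ['M']. No exception raised.
2. `except` is skipped.
3. `else` runs: `elements.append('A')` → elements = ['M', 'A'].
4. `finally` always runs: `elements.append('E')` → elements = ['M', 'A', 'E'].
Result: ['M', 'A', 'E']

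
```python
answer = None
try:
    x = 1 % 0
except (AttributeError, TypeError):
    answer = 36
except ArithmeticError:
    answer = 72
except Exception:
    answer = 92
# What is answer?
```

Step-by-step execution trace:
1. `x = 1 % 0` raises ZeroDivisionError.
2. `except (AttributeError, TypeError)` does not match ZeroDivisionError; skipped.
3. `except ArithmeticError` matches (ZeroDivisionError is a subclass of ArithmeticError) → answer = 72.
4. `except Exception` is not reached.
Result: 72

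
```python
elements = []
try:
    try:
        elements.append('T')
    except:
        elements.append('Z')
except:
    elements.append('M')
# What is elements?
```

Step-by-step execution trace:
1. Inner try: `elements.append('T')` → elements = ['T']. No exception raised.
2. Inner `except` is skipped.
3. Inner try completes normally; outer `except` is skipped.
Result: ['T']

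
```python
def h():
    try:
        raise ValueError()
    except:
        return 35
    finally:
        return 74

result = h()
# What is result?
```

Step-by-step execution trace:
1. `h()` enters try: `raise ValueError()` raises ValueError.
2. bare `except` matches → `return 35` sets pending return value 35.
3. Before returning, `finally: return 74` runs and overrides the pending return.
4. h() returns 74 → result = 74.
Result: 74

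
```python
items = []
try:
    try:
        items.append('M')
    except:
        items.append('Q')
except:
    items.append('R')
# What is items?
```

Step-by-step execution trace:
1. Inner try: `items.append('M')` → items = ['M']. No exception raised.
2. Inner `except` is skipped.
3. Inner try completes normally; outer `except` is skipped.
Result: ['M']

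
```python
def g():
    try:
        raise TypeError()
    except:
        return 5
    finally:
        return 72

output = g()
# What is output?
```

Step-by-step execution trace:
1. `g()` enters try: `raise TypeError()` raises TypeError.
2. bare `except` matches → `return 5` sets pending return value 5.
3. Before returning, `finally: return 72` runs and overrides the pending return.
4. g() returns 72 → output = 72.
Result: 72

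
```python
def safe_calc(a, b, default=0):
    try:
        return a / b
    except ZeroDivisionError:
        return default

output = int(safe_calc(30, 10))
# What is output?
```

Step-by-step execution trace:
1. `safe_calc(30, 10)` enters try: `return 30 / 10` → returns 3.0. No exception raised.
2. `except ZeroDivisionError` is skipped.
3. `int(3.0)` → 3 → output = 3.
Result: 3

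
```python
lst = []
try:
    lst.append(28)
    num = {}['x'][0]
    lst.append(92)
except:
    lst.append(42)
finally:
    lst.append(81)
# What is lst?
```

Step-by-step execution trace:
1. try: `lst.append(28)` → lst = [28].
2. `num = {}['x'][0]` raises KeyError; `lst.append(92)` is not reached.
3. bare `except` matches → `lst.append(42)` → lst = [28, 42].
4. finally always runs: `lst.append(81)` → lst = [28, 42, 81].
Result: [28, 42, 81]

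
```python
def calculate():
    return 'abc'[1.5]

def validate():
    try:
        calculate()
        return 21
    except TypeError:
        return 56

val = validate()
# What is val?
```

Step-by-step execution trace:
1. `validate()` calls `calculate()`.
2. `calculate()` evaluates `'abc'[1.5]`, which raises TypeError; it propagates to the caller.
3. `return 21` is not reached.
4. `except TypeError` in validate matches → returns 56.
5. val = 56.
Result: 56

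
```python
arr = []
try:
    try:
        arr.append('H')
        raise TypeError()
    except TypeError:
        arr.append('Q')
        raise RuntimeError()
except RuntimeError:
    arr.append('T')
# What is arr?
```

Step-by-step execution trace:
1. Inner try: `arr.append('H')` → arr = ['H'].
2. `raise TypeError()` raises TypeError.
3. Inner `except TypeError` matches → `arr.append('Q')` → arr = ['H', 'Q'].
4. `raise RuntimeError()` raises RuntimeError; propagates to outer try.
5. Outer `except RuntimeError` matches → `arr.append('T')` → arr = ['H', 'Q', 'T'].
Result: ['H', 'Q', 'T']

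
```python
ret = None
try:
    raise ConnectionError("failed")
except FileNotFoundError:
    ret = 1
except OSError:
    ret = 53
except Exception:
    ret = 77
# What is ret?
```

Step-by-step execution trace:
1. `raise ConnectionError(...)` raises ConnectionError.
2. `except FileNotFoundError` does not match (ConnectionError is not a subclass of FileNotFoundError); skipped.
3. `except OSError` matches (ConnectionError is a subclass of OSError) → ret = 53.
4. `except Exception` is not reached.
Result: 53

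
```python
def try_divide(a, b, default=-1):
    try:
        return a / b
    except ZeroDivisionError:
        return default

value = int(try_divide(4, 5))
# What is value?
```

Step-by-step execution trace:
1. `try_divide(4, 5)` enters try: `return 4 / 5` → returns 0.8. No exception raised.
2. `except ZeroDivisionError` is skipped.
3. `int(0.8)` → 0 → value = 0.
Result: 0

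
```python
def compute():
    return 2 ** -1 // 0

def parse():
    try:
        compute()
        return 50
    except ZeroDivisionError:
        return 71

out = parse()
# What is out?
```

Step-by-step execution trace:
1. `parse()` calls `compute()`.
2. `compute()` evaluates `2 ** -1 // 0`, which raises ZeroDivisionError; it propagates to the caller.
3. `return 50` is not reached.
4. `except ZeroDivisionError` in parse matches → returns 71.
5. out = 71.
Result: 71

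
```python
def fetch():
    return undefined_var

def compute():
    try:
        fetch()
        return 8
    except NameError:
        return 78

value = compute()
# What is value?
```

Step-by-step execution trace:
1. `compute()` calls `fetch()`.
2. `fetch()` evaluates `undefined_var`, which raises NameError; it propagates to the caller.
3. `return 8` is not reached.
4. `except NameError` in compute matches → returns 78.
5. value = 78.
Result: 78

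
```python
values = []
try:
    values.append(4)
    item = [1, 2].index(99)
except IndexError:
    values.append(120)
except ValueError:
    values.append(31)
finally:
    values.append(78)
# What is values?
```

Step-by-step execution trace:
1. try: `values.append(4)` → values = [4].
2. `item = [1, 2].index(99)` raises ValueError.
3. `except IndexError` does not match ValueError; skipped.
4. `except ValueError` matches → `values.append(31)` → values = [4, 31].
5. finally always runs: `values.append(78)` → values = [4, 31, 78].
Result: [4, 31, 78]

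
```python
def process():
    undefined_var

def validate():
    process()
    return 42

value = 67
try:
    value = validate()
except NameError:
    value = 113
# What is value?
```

Step-by-step execution trace:
1. value starts at 67.
2. try: `validate()` calls `process()`.
3. `process()` evaluates `undefined_var`, which raises NameError; it propagates through validate (uncaught).
4. `return 42` in validate is not reached; the assignment to value does not complete.
5. `except NameError` matches → value = 113.
Result: 113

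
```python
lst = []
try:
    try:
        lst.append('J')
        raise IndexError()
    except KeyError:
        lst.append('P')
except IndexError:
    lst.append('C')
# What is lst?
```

Step-by-step execution trace:
1. Inner try: `lst.append('J')` → lst = ['J'].
2. `raise IndexError()` raises IndexError.
3. Inner `except KeyError` does not match IndexError; exception propagates to outer try.
4. Outer `except IndexError` matches → `lst.append('C')` → lst = ['J', 'C'].
Result: ['J', 'C']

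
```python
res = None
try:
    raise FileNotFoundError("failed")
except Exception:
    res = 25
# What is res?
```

Step-by-step execution trace:
1. `raise FileNotFoundError(...)` raises FileNotFoundError.
2. `except Exception` matches (FileNotFoundError is a subclass of Exception) → res = 25.
Result: 25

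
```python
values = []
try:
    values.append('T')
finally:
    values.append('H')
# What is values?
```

Step-by-step execution trace:
1. try: `values.append('T')` → values = ['T'].
2. The try body completes without raising.
3. finally always runs: `values.append('H')` → values = ['T', 'H'].
Result: ['T', 'H']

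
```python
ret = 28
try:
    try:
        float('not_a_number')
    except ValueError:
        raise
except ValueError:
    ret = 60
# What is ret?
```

Step-by-step execution trace:
1. Inner try: `float('not_a_number')` raises ValueError.
2. Inner `except ValueError` matches; bare `raise` re-raises the same ValueError.
3. Outer `except ValueError` matches → ret = 60.
Result: 60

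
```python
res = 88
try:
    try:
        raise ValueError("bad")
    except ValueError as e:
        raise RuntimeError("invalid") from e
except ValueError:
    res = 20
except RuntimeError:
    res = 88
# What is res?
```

Step-by-step execution trace:
1. Inner try raises ValueError; inner `except ValueError as e` catches it.
2. `raise RuntimeError(...) from e` raises RuntimeError (ValueError is attached as __cause__, but only RuntimeError is active).
3. Outer `except ValueError` does not match RuntimeError; skipped.
4. Outer `except RuntimeError` matches → res = 88.
Result: 88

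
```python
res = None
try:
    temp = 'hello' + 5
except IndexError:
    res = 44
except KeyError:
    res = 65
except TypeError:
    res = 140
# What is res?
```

Step-by-step execution trace:
1. `temp = 'hello' + 5` raises TypeError.
2. `except IndexError` does not match TypeError; skipped.
3. `except KeyError` does not match TypeError; skipped.
4. `except TypeError` matches → res = 140.
Result: 140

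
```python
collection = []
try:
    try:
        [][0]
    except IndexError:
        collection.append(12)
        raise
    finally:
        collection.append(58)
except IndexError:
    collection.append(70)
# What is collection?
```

Step-by-step execution trace:
1. Inner try: `[][0]` raises IndexError.
2. Inner `except IndexError` matches → `collection.append(12)` → collection = [12].
3. bare `raise` re-raises IndexError.
4. Inner `finally` runs during unwinding: `collection.append(58)` → collection = [12, 58].
5. Outer `except IndexError` matches → `collection.append(70)` → collection = [12, 58, 70].
Result: [12, 58, 70]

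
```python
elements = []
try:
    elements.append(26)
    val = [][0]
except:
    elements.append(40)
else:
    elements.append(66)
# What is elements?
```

Step-by-step execution trace:
1. try: `elements.append(26)` → elements = [26].
2. `val = [][0]` raises IndexError.
3. bare `except` matches → `elements.append(40)` → elements = [26, 40].
4. `else` is skipped (an exception was raised).
Result: [26, 40]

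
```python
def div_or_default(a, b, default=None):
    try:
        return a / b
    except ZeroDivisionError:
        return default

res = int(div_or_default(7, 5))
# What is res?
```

Step-by-step execution trace:
1. `div_or_default(7, 5)` enters try: `return 7 / 5` → returns 1.4. No exception raised.
2. `except ZeroDivisionError` is skipped.
3. `int(1.4)` → 1 → res = 1.
Result: 1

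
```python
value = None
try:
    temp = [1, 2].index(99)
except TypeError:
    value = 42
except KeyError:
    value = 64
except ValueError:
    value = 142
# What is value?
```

Step-by-step execution trace:
1. `temp = [1, 2].index(99)` raises ValueError.
2. `except TypeError` does not match ValueError; skipped.
3. `except KeyError` does not match ValueError; skipped.
4. `except ValueError` matches → value = 142.
Result: 142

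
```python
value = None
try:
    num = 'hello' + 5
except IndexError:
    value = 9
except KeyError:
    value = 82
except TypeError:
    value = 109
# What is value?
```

Step-by-step execution trace:
1. `num = 'hello' + 5` raises TypeError.
2. `except IndexError` does not match TypeError; skipped.
3. `except KeyError` does not match TypeError; skipped.
4. `except TypeError` matches → value = 109.
Result: 109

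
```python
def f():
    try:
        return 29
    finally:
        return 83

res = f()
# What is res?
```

Step-by-step execution trace:
1. `f()` enters try: `return 29` sets pending return value 29.
2. Before returning, `finally: return 83` runs and overrides the pending return.
3. f() returns 83 → res = 83.
Result: 83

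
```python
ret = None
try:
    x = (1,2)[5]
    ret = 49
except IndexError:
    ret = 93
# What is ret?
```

Step-by-step execution trace:
1. `x = (1,2)[5]` raises IndexError.
2. `ret = 49` is not reached.
3. `except IndexError` matches → ret = 93.
Result: 93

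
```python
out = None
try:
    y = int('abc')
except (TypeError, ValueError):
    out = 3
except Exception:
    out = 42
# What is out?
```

Step-by-step execution trace:
1. `y = int('abc')` raises ValueError.
2. `except (TypeError, ValueError)` matches (ValueError is in the tuple) → out = 3.
3. `except Exception` is not reached.
Result: 3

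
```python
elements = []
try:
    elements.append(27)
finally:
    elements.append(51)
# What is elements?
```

Step-by-step execution trace:
1. try: `elements.append(27)` → elements = [27].
2. The try body completes without raising.
3. finally always runs: `elements.append(51)` → elements = [27, 51].
Result: [27, 51]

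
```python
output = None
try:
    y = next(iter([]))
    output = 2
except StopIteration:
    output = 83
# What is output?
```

Step-by-step execution trace:
1. `y = next(iter([]))` raises StopIteration.
2. `output = 2` is not reached.
3. `except StopIteration` matches → output = 83.
Result: 83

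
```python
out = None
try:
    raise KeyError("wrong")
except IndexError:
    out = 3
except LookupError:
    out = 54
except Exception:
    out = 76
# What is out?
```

Step-by-step execution trace:
1. `raise KeyError(...)` raises KeyError.
2. `except IndexError` does not match (KeyError is not a subclass of IndexError); skipped.
3. `except LookupError` matches (KeyError is a subclass of LookupError) → out = 54.
4. `except Exception` is not reached.
Result: 54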